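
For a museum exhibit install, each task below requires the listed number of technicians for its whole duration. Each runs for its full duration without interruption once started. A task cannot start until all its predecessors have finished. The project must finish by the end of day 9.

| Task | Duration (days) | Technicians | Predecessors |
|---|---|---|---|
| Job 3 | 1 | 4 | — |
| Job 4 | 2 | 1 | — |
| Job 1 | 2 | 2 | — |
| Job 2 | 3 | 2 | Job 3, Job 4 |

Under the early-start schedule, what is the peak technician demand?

7

Early-start schedule: Job 3@1, Job 4@1, Job 1@1, Job 2@3.
Load per day: day 1: 7, day 2: 3, day 3: 2, day 4: 2, day 5: 2, day 6: 0, day 7: 0, day 8: 0, day 9: 0.
Peak is 7.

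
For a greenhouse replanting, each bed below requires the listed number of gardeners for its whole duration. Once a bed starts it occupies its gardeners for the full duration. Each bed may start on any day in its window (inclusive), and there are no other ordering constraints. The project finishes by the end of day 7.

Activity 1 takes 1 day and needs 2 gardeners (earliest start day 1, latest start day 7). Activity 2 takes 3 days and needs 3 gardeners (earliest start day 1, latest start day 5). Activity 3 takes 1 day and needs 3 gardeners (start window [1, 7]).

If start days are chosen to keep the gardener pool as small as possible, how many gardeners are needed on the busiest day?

Early-start (Activity 1@1, Activity 2@1, Activity 3@1) gives peak 8: d1:8  d2:3  d3:3  d4:0  d5:0  d6:0  d7:0.
Shift Activity 2→2, Activity 3→5.
Schedule Activity 1@1, Activity 2@2, Activity 3@5: d1:2  d2:3  d3:3  d4:3  d5:3  d6:0  d7:0 — peak 3.

3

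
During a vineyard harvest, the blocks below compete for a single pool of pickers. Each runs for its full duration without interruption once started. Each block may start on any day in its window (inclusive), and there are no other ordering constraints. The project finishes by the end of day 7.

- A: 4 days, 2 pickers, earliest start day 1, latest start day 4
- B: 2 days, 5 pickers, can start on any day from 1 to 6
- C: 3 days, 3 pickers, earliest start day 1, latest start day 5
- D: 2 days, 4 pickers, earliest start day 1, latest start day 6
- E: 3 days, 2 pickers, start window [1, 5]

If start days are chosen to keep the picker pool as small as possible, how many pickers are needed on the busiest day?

7

Early-start (A@1, B@1, C@1, D@1, E@1) gives peak 16: d1:16  d2:16  d3:7  d4:2  d5:0  d6:0  d7:0.
Shift C→3, D→6, E→3.
Schedule A@1, B@1, C@3, D@6, E@3: d1:7  d2:7  d3:7  d4:7  d5:5  d6:4  d7:4 — peak 7.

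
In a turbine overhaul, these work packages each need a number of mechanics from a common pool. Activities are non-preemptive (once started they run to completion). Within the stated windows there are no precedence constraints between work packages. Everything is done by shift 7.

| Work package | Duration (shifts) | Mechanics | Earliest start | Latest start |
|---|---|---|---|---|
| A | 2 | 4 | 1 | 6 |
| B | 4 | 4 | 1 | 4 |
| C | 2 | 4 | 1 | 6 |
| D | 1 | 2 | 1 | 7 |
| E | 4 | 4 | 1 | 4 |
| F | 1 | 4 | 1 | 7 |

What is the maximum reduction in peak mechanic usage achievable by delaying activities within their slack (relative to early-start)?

14

Early-start peak: s1:22  s2:16  s3:8  s4:8  s5:0  s6:0  s7:0 ⇒ 22.
Leveled (A@1, B@1, C@5, D@3, E@4, F@7): s1:8  s2:8  s3:6  s4:8  s5:8  s6:8  s7:8 ⇒ 8.
Reduction 22 − 8 = 14.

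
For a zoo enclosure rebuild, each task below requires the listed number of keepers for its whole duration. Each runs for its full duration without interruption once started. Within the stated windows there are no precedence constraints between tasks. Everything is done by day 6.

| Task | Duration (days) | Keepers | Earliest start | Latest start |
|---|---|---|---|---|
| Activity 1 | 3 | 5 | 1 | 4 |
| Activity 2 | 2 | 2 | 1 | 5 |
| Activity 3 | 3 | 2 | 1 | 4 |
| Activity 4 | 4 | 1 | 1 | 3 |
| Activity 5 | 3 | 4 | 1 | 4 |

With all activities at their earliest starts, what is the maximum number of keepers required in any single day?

14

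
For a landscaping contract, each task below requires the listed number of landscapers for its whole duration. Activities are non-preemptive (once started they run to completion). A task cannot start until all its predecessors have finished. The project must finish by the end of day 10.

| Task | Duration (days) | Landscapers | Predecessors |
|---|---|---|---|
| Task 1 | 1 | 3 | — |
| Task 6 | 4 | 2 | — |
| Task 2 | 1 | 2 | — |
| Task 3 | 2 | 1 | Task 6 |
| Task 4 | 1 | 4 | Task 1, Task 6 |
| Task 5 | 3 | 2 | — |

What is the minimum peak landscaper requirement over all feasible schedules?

Early-start (Task 1@1, Task 6@1, Task 2@1, Task 3@5, Task 4@5, Task 5@1) gives peak 9: d1:9  d2:4  d3:4  d4:2  d5:5  d6:1  d7:0  d8:0  d9:0  d10:0.
Shift Task 6→2, Task 2→2, Task 3→6, Task 4→8, Task 5→3.
Schedule Task 1@1, Task 6@2, Task 2@2, Task 3@6, Task 4@8, Task 5@3: d1:3  d2:4  d3:4  d4:4  d5:4  d6:1  d7:1  d8:4  d9:0  d10:0 — peak 4.

4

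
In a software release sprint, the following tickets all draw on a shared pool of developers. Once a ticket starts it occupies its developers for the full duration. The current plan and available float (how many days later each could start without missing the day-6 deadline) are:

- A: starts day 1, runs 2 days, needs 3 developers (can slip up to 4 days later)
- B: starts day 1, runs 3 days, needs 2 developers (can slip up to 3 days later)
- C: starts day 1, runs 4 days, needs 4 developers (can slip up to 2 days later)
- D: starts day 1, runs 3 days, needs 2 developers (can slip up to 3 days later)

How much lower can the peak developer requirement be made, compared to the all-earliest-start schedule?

Early-start peak: d1:11  d2:11  d3:8  d4:4  d5:0  d6:0 ⇒ 11.
Leveled (A@1, B@1, C@3, D@4): d1:5  d2:5  d3:6  d4:6  d5:6  d6:6 ⇒ 6.
Reduction 11 − 6 = 5.

5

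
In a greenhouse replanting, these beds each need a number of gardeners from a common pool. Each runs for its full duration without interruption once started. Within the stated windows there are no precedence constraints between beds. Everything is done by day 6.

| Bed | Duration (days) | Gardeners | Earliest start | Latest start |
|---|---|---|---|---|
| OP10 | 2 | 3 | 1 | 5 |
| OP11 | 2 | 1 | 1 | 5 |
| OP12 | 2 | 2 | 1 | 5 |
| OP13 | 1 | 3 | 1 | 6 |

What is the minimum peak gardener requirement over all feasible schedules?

Early-start (OP10@1, OP11@1, OP12@1, OP13@1) gives peak 9: d1:9  d2:6  d3:0  d4:0  d5:0  d6:0.
Shift OP11→3, OP12→3, OP13→5.
Schedule OP10@1, OP11@3, OP12@3, OP13@5: d1:3  d2:3  d3:3  d4:3  d5:3  d6:0 — peak 3.
Total gardener-days = 15 over 6 days ⇒ peak ≥ ⌈15/6⌉ = 3, so 3 is optimal.

3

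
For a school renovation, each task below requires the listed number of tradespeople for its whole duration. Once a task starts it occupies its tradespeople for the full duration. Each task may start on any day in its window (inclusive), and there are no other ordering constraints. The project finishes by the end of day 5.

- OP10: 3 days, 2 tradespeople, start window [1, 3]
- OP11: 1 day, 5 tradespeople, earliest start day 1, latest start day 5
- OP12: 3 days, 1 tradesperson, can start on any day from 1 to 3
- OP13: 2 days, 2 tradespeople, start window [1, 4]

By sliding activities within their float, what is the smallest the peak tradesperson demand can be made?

5

Early-start (OP10@1, OP11@1, OP12@1, OP13@1) gives peak 10: d1:10  d2:5  d3:3  d4:0  d5:0.
Shift OP11→4.
Schedule OP10@1, OP11@4, OP12@1, OP13@1: d1:5  d2:5  d3:3  d4:5  d5:0 — peak 5.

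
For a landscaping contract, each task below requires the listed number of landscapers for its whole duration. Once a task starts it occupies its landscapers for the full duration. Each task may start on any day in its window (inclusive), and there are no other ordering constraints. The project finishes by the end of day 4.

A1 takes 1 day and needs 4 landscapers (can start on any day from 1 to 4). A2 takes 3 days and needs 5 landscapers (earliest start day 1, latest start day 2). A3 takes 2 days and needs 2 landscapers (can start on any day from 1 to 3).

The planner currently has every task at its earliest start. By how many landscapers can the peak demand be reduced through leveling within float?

4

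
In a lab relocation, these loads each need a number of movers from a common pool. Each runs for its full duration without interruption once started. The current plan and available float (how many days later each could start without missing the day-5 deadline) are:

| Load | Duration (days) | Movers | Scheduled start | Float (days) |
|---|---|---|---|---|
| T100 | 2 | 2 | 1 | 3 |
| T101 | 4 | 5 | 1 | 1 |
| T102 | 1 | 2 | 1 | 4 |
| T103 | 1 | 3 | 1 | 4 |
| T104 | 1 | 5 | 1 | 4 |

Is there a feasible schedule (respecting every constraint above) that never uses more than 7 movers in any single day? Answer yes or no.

The minimum achievable peak is 8; 7 < 8, so no feasible schedule stays within the cap.

no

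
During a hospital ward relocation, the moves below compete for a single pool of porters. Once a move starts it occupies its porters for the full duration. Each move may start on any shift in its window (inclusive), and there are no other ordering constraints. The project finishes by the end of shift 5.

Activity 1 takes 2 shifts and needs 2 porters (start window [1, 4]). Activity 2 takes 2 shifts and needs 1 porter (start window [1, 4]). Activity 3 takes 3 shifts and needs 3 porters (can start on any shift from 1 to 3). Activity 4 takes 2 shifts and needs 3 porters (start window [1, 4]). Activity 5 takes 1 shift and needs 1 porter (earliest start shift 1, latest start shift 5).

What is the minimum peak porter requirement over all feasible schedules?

5

Early-start (Activity 1@1, Activity 2@1, Activity 3@1, Activity 4@1, Activity 5@1) gives peak 10: s1:10  s2:9  s3:3  s4:0  s5:0.
Shift Activity 2→3, Activity 4→4, Activity 5→3.
Schedule Activity 1@1, Activity 2@3, Activity 3@1, Activity 4@4, Activity 5@3: s1:5  s2:5  s3:5  s4:4  s5:3 — peak 5.
Total porter-shifts = 22 over 5 shifts ⇒ peak ≥ ⌈22/5⌉ = 5, so 5 is optimal.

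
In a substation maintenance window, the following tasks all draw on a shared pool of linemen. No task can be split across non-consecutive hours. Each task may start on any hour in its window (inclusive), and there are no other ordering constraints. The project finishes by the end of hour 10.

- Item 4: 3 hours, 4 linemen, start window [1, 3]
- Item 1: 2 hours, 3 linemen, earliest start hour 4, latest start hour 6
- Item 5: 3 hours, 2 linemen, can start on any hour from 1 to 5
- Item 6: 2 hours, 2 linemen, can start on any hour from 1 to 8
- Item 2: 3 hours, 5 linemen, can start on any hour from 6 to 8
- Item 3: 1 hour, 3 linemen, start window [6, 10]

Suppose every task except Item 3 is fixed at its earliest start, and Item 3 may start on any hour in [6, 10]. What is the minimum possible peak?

8

Item 3@6: h1:8  h2:8  h3:6  h4:3  h5:3  h6:8  h7:5  h8:5  h9:0  h10:0 → peak 8
Item 3@7: h1:8  h2:8  h3:6  h4:3  h5:3  h6:5  h7:8  h8:5  h9:0  h10:0 → peak 8
Item 3@8: h1:8  h2:8  h3:6  h4:3  h5:3  h6:5  h7:5  h8:8  h9:0  h10:0 → peak 8
Item 3@9: h1:8  h2:8  h3:6  h4:3  h5:3  h6:5  h7:5  h8:5  h9:3  h10:0 → peak 8
Item 3@10: h1:8  h2:8  h3:6  h4:3  h5:3  h6:5  h7:5  h8:5  h9:0  h10:3 → peak 8
Best is Item 3@6, peak 8.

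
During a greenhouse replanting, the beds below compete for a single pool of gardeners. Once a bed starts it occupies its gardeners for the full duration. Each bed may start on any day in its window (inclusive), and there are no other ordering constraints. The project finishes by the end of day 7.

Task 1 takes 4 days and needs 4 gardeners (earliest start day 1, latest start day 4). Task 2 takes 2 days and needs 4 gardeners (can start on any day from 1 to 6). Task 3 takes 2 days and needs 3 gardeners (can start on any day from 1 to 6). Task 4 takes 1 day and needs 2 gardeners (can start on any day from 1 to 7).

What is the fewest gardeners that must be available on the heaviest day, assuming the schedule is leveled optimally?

Early-start (Task 1@1, Task 2@1, Task 3@1, Task 4@1) gives peak 13: d1:13  d2:11  d3:4  d4:4  d5:0  d6:0  d7:0.
Shift Task 2→5, Task 4→3.
Schedule Task 1@1, Task 2@5, Task 3@1, Task 4@3: d1:7  d2:7  d3:6  d4:4  d5:4  d6:4  d7:0 — peak 7.

7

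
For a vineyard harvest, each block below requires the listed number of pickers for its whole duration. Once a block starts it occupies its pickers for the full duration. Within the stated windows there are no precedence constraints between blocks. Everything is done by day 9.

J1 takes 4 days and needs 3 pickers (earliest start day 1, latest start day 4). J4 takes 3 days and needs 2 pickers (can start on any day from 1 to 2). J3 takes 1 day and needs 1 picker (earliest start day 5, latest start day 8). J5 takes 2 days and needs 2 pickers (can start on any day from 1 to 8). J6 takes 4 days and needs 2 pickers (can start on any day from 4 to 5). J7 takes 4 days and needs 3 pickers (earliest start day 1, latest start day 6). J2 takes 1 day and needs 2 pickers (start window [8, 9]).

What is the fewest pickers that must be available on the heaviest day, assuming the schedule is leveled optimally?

Early-start (J1@1, J4@1, J3@5, J5@1, J6@4, J7@1, J2@8) gives peak 10: d1:10  d2:10  d3:8  d4:8  d5:3  d6:2  d7:2  d8:2  d9:0.
Shift J5→4, J6→5, J7→6, J2→9.
Schedule J1@1, J4@1, J3@5, J5@4, J6@5, J7@6, J2@9: d1:5  d2:5  d3:5  d4:5  d5:5  d6:5  d7:5  d8:5  d9:5 — peak 5.
Total picker-days = 45 over 9 days ⇒ peak ≥ ⌈45/9⌉ = 5, so 5 is optimal.

5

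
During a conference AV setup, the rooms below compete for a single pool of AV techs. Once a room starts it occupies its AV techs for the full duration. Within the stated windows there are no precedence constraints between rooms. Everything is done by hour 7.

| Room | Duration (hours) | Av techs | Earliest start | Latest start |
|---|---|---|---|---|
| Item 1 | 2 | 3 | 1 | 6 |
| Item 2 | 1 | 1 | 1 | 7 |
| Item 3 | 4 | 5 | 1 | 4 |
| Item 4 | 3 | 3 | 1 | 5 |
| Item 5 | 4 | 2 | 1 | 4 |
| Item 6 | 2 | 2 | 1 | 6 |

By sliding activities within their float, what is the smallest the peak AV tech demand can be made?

Early-start (Item 1@1, Item 2@1, Item 3@1, Item 4@1, Item 5@1, Item 6@1) gives peak 16: h1:16  h2:15  h3:10  h4:7  h5:0  h6:0  h7:0.
Shift Item 3→3, Item 4→5.
Schedule Item 1@1, Item 2@1, Item 3@3, Item 4@5, Item 5@1, Item 6@1: h1:8  h2:7  h3:7  h4:7  h5:8  h6:8  h7:3 — peak 8.

8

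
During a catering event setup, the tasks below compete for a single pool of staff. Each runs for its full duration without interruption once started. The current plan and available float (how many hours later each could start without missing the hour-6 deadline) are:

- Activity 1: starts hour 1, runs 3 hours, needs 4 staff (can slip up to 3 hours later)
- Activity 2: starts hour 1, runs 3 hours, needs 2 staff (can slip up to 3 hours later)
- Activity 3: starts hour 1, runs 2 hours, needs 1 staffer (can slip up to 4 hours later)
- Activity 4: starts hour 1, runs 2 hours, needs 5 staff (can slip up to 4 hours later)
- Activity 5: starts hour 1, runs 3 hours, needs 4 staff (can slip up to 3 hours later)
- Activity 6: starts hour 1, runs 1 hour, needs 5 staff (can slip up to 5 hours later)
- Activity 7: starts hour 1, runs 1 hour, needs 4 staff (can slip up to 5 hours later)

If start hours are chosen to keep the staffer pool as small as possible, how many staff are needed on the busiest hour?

10

Early-start (Activity 1@1, Activity 2@1, Activity 3@1, Activity 4@1, Activity 5@1, Activity 6@1, Activity 7@1) gives peak 25: h1:25  h2:16  h3:10  h4:0  h5:0  h6:0.
Shift Activity 4→4, Activity 5→3, Activity 6→6, Activity 7→6.
Schedule Activity 1@1, Activity 2@1, Activity 3@1, Activity 4@4, Activity 5@3, Activity 6@6, Activity 7@6: h1:7  h2:7  h3:10  h4:9  h5:9  h6:9 — peak 10.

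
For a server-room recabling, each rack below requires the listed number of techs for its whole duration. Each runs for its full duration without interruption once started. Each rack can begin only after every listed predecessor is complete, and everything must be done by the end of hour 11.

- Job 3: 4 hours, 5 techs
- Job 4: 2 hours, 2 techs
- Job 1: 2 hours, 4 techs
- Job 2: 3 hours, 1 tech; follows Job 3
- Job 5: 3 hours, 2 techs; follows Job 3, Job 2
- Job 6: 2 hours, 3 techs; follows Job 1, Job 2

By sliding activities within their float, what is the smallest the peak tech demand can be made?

5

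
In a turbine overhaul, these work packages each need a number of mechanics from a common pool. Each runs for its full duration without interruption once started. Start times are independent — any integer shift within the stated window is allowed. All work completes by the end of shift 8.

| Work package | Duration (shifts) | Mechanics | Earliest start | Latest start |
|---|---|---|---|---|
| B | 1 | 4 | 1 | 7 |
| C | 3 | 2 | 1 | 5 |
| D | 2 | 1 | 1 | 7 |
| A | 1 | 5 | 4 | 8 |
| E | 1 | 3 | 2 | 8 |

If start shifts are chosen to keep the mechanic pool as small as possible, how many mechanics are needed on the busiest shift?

5

Early-start (B@1, C@1, D@1, A@4, E@2) gives peak 7: s1:7  s2:6  s3:2  s4:5  s5:0  s6:0  s7:0  s8:0.
Shift C→2, A→5, E→3.
Schedule B@1, C@2, D@1, A@5, E@3: s1:5  s2:3  s3:5  s4:2  s5:5  s6:0  s7:0  s8:0 — peak 5.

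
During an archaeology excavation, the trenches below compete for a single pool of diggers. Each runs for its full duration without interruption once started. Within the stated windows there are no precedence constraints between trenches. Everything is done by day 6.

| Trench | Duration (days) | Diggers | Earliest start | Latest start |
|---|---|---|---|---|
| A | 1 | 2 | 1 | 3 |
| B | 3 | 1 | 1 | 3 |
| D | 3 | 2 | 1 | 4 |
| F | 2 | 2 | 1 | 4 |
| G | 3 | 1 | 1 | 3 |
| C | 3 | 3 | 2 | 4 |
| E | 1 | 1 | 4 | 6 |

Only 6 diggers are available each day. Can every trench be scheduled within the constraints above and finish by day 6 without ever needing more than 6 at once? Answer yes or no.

Schedule A@1, B@1, D@1, F@2, G@1, C@4, E@4: d1:6  d2:6  d3:6  d4:4  d5:3  d6:3 — peak 6 ≤ 6.

yes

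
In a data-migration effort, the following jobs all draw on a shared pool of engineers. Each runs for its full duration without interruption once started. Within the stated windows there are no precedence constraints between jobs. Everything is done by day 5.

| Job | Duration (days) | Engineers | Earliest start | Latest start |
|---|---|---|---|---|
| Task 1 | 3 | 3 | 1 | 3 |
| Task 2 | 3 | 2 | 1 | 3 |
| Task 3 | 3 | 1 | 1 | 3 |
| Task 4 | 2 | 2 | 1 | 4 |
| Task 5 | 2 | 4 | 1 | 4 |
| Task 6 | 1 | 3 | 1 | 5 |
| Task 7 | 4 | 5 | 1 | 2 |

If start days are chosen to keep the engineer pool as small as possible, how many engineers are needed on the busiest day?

Early-start (Task 1@1, Task 2@1, Task 3@1, Task 4@1, Task 5@1, Task 6@1, Task 7@1) gives peak 20: d1:20  d2:17  d3:11  d4:5  d5:0.
Shift Task 4→4, Task 5→4, Task 7→2.
Schedule Task 1@1, Task 2@1, Task 3@1, Task 4@4, Task 5@4, Task 6@1, Task 7@2: d1:9  d2:11  d3:11  d4:11  d5:11 — peak 11.
Total engineer-days = 53 over 5 days ⇒ peak ≥ ⌈53/5⌉ = 11, so 11 is optimal.

11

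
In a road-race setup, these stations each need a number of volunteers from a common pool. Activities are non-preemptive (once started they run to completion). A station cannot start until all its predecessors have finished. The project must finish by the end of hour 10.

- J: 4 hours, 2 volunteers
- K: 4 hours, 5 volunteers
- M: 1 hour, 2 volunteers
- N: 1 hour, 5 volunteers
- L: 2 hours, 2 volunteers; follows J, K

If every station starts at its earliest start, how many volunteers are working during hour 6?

2

At early start, hour 6 has: L.
Demand: 2 = 2.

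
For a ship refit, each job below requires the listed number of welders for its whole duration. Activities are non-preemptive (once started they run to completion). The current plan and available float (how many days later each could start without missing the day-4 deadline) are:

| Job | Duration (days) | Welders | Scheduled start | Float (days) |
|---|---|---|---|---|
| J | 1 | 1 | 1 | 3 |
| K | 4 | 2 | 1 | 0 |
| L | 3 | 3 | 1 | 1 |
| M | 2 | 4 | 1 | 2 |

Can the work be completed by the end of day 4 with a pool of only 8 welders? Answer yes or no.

no

The minimum achievable peak is 9; 8 < 9, so no feasible schedule stays within the cap.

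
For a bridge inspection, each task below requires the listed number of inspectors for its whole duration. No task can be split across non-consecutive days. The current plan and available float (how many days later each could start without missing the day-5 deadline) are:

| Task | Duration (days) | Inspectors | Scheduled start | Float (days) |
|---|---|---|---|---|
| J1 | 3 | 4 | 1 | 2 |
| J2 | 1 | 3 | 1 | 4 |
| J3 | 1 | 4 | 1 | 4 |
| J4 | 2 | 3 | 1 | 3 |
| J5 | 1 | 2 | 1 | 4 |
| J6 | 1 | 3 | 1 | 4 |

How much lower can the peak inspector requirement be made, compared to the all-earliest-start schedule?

12

Early-start peak: d1:19  d2:7  d3:4  d4:0  d5:0 ⇒ 19.
Leveled (J1@1, J2@1, J3@4, J4@2, J5@4, J6@5): d1:7  d2:7  d3:7  d4:6  d5:3 ⇒ 7.
Reduction 19 − 7 = 12.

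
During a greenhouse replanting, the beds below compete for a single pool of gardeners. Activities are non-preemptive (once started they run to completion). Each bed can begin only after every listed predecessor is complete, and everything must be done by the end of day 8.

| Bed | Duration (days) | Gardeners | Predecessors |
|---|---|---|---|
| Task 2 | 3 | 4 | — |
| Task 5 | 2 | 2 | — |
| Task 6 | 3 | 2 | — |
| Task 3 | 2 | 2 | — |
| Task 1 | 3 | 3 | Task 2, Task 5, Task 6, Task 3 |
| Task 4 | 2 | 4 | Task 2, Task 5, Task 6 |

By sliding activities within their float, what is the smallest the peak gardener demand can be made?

Early-start (Task 2@1, Task 5@1, Task 6@1, Task 3@1, Task 1@4, Task 4@4) gives peak 10: d1:10  d2:10  d3:6  d4:7  d5:7  d6:3  d7:0  d8:0.
Shift Task 6→3, Task 3→4, Task 1→6, Task 4→6.
Schedule Task 2@1, Task 5@1, Task 6@3, Task 3@4, Task 1@6, Task 4@6: d1:6  d2:6  d3:6  d4:4  d5:4  d6:7  d7:7  d8:3 — peak 7.

7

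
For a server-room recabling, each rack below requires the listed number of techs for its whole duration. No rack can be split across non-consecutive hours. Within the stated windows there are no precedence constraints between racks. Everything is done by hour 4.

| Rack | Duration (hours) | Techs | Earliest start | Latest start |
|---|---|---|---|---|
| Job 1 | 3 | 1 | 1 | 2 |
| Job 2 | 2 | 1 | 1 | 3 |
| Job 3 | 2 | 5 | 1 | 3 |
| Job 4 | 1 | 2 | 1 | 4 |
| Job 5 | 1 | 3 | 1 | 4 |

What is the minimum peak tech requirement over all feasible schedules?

6

Early-start (Job 1@1, Job 2@1, Job 3@1, Job 4@1, Job 5@1) gives peak 12: h1:12  h2:7  h3:1  h4:0.
Shift Job 3→3, Job 5→2.
Schedule Job 1@1, Job 2@1, Job 3@3, Job 4@1, Job 5@2: h1:4  h2:5  h3:6  h4:5 — peak 6.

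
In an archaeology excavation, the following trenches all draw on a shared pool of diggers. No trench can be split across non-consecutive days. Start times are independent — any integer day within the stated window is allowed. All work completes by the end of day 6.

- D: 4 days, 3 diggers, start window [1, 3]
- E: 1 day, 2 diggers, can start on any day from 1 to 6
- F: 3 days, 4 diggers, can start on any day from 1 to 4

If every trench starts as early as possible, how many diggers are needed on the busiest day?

Early-start schedule: D@1, E@1, F@1.
Load per day: day 1: 9, day 2: 7, day 3: 7, day 4: 3, day 5: 0, day 6: 0.
Peak is 9.

9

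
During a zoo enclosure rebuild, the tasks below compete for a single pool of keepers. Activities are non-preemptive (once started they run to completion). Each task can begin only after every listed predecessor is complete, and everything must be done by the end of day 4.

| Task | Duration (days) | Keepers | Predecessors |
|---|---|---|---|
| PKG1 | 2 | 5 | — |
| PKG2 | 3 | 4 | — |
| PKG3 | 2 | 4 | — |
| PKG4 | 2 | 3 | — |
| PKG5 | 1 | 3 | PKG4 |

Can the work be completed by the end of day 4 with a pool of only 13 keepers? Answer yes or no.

Schedule PKG1@3, PKG2@1, PKG3@1, PKG4@1, PKG5@4: d1:11  d2:11  d3:9  d4:8 — peak 11 ≤ 13.

yes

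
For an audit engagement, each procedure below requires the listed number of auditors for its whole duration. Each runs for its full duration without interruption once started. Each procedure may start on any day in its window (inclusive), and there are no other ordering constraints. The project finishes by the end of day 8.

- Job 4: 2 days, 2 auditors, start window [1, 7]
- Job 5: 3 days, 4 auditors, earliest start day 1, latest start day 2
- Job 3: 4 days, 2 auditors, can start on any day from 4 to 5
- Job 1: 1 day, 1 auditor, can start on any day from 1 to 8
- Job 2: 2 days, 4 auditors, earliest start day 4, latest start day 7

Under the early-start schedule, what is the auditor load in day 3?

At early start, day 3 has: Job 5.
Demand: 4 = 4.

4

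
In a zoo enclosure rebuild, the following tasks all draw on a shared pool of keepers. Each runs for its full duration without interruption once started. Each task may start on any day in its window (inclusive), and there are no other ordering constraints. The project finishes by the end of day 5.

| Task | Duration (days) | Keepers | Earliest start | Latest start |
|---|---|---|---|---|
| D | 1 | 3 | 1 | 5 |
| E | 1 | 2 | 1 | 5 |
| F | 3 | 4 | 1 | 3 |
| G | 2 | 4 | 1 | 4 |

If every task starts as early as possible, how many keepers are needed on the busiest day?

Early-start schedule: D@1, E@1, F@1, G@1.
Load per day: day 1: 13, day 2: 8, day 3: 4, day 4: 0, day 5: 0.
Peak is 13.

13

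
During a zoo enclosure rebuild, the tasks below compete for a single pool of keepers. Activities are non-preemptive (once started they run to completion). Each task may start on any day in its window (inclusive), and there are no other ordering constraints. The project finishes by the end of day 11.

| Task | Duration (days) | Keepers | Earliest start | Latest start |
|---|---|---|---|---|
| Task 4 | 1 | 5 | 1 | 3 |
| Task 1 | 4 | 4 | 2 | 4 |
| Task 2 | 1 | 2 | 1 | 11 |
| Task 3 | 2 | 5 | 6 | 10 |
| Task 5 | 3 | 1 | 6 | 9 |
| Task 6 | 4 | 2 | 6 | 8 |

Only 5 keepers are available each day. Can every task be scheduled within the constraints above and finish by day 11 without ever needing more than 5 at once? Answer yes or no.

Schedule Task 4@1, Task 1@2, Task 2@6, Task 3@10, Task 5@6, Task 6@6: d1:5  d2:4  d3:4  d4:4  d5:4  d6:5  d7:3  d8:3  d9:2  d10:5  d11:5 — peak 5 ≤ 5.

yes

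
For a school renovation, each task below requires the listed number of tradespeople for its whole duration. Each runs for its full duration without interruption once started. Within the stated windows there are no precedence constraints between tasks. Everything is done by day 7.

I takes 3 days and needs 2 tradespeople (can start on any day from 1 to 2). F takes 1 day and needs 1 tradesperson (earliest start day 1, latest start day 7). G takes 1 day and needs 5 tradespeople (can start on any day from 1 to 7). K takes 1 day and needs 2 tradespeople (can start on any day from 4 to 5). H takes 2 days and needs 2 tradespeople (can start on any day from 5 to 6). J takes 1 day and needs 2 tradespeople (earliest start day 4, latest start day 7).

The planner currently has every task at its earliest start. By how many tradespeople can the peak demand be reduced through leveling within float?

3

Early-start peak: d1:8  d2:2  d3:2  d4:4  d5:2  d6:2  d7:0 ⇒ 8.
Leveled (I@1, F@1, G@4, K@5, H@5, J@6): d1:3  d2:2  d3:2  d4:5  d5:4  d6:4  d7:0 ⇒ 5.
Reduction 8 − 5 = 3.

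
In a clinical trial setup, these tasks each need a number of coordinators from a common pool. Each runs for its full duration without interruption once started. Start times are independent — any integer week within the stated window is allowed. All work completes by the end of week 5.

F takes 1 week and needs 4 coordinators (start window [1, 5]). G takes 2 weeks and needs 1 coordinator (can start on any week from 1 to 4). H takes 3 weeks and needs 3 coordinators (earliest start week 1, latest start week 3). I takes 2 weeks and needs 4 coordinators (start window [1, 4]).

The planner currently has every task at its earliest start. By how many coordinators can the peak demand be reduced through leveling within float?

Early-start peak: w1:12  w2:8  w3:3  w4:0  w5:0 ⇒ 12.
Leveled (F@1, G@1, H@2, I@3): w1:5  w2:4  w3:7  w4:7  w5:0 ⇒ 7.
Reduction 12 − 7 = 5.

5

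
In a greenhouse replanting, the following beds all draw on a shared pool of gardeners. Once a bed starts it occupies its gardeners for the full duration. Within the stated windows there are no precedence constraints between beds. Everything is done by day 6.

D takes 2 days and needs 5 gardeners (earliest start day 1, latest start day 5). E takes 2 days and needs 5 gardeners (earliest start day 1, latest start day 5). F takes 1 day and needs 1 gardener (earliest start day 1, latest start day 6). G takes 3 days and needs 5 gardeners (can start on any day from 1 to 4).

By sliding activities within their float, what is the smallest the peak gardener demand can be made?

10

Early-start (D@1, E@1, F@1, G@1) gives peak 16: d1:16  d2:15  d3:5  d4:0  d5:0  d6:0.
Shift F→3, G→3.
Schedule D@1, E@1, F@3, G@3: d1:10  d2:10  d3:6  d4:5  d5:5  d6:0 — peak 10.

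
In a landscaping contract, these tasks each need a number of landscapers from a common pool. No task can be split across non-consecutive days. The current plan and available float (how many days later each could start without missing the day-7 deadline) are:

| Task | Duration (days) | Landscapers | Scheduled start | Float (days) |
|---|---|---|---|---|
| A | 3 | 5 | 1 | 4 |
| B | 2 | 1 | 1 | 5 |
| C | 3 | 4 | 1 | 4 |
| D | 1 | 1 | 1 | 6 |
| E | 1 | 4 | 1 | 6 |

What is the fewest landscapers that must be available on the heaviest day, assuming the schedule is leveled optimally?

Early-start (A@1, B@1, C@1, D@1, E@1) gives peak 15: d1:15  d2:10  d3:9  d4:0  d5:0  d6:0  d7:0.
Shift B→4, C→4, D→6, E→7.
Schedule A@1, B@4, C@4, D@6, E@7: d1:5  d2:5  d3:5  d4:5  d5:5  d6:5  d7:4 — peak 5.
Total landscaper-days = 34 over 7 days ⇒ peak ≥ ⌈34/7⌉ = 5, so 5 is optimal.

5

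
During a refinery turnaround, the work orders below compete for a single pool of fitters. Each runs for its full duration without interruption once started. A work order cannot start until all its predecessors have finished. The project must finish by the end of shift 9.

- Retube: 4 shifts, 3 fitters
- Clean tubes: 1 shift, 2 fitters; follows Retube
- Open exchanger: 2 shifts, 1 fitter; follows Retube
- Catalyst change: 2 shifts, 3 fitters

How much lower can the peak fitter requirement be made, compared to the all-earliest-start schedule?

3

Early-start peak: s1:6  s2:6  s3:3  s4:3  s5:3  s6:1  s7:0  s8:0  s9:0 ⇒ 6.
Leveled (Retube@1, Clean tubes@5, Open exchanger@5, Catalyst change@7): s1:3  s2:3  s3:3  s4:3  s5:3  s6:1  s7:3  s8:3  s9:0 ⇒ 3.
Reduction 6 − 3 = 3.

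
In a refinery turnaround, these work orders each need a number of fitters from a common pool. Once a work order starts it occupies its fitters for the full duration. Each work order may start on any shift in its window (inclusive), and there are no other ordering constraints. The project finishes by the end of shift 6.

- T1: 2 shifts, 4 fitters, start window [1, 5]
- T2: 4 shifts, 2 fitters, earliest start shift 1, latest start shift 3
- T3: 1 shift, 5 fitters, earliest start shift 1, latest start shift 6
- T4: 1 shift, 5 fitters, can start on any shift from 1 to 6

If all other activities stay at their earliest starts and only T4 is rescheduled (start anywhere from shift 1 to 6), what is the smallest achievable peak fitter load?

T4@1: s1:16  s2:6  s3:2  s4:2  s5:0  s6:0 → peak 16
T4@2: s1:11  s2:11  s3:2  s4:2  s5:0  s6:0 → peak 11
T4@3: s1:11  s2:6  s3:7  s4:2  s5:0  s6:0 → peak 11
T4@4: s1:11  s2:6  s3:2  s4:7  s5:0  s6:0 → peak 11
T4@5: s1:11  s2:6  s3:2  s4:2  s5:5  s6:0 → peak 11
T4@6: s1:11  s2:6  s3:2  s4:2  s5:0  s6:5 → peak 11
Best is T4@2, peak 11.

11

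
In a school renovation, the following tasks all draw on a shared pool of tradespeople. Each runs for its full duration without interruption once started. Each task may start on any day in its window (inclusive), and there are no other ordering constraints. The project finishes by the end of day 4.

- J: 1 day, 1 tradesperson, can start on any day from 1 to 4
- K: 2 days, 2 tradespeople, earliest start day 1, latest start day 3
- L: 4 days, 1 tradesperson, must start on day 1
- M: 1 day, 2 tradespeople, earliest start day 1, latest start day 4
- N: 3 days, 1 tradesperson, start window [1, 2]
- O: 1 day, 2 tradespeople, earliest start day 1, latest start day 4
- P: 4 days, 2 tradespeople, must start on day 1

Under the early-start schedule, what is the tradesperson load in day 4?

3

At early start, day 4 has: L, P.
Demand: 1 + 2 = 3.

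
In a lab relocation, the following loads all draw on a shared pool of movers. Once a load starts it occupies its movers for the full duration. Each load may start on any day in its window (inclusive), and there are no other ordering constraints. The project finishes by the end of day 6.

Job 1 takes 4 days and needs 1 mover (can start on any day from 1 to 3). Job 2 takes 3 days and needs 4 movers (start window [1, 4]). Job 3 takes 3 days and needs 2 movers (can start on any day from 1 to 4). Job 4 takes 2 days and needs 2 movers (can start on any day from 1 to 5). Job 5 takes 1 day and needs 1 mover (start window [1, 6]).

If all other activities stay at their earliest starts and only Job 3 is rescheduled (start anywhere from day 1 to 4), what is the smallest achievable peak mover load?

8

Job 3@1: d1:10  d2:9  d3:7  d4:1  d5:0  d6:0 → peak 10
Job 3@2: d1:8  d2:9  d3:7  d4:3  d5:0  d6:0 → peak 9
Job 3@3: d1:8  d2:7  d3:7  d4:3  d5:2  d6:0 → peak 8
Job 3@4: d1:8  d2:7  d3:5  d4:3  d5:2  d6:2 → peak 8
Best is Job 3@3, peak 8.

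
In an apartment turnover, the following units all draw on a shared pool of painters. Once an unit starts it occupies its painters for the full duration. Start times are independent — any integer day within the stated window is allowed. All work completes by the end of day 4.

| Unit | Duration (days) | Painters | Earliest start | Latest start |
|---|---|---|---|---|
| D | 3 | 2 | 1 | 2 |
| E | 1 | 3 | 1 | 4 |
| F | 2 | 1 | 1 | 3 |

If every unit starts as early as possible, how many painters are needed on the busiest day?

6

Early-start schedule: D@1, E@1, F@1.
Load per day: day 1: 6, day 2: 3, day 3: 2, day 4: 0.
Peak is 6.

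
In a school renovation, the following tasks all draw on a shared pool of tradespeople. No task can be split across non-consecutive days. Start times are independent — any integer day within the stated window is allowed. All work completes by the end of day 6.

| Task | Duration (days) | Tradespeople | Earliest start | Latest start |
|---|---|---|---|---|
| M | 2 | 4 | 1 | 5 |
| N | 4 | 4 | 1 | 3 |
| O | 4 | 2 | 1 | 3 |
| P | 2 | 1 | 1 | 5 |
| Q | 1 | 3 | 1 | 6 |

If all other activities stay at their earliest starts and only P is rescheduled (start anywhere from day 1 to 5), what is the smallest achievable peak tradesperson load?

P@1: d1:14  d2:11  d3:6  d4:6  d5:0  d6:0 → peak 14
P@2: d1:13  d2:11  d3:7  d4:6  d5:0  d6:0 → peak 13
P@3: d1:13  d2:10  d3:7  d4:7  d5:0  d6:0 → peak 13
P@4: d1:13  d2:10  d3:6  d4:7  d5:1  d6:0 → peak 13
P@5: d1:13  d2:10  d3:6  d4:6  d5:1  d6:1 → peak 13
Best is P@2, peak 13.

13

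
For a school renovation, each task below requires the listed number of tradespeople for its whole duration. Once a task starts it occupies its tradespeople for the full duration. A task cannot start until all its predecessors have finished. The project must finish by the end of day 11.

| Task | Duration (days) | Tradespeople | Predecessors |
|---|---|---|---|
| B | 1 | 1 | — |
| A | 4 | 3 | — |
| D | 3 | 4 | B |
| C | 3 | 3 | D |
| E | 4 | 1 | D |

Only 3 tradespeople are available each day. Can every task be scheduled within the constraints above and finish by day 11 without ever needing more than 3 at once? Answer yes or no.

Total tradesperson-days = 38; over 11 days the average is 38/11 > 3, so some day must exceed 3.

no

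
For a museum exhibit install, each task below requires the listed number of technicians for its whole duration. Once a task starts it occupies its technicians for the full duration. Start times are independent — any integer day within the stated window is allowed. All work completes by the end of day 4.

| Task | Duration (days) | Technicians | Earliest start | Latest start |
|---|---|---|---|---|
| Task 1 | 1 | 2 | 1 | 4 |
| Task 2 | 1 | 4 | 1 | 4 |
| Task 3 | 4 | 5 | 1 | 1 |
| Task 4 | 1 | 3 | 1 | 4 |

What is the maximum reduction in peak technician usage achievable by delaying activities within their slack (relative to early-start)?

5

Early-start peak: d1:14  d2:5  d3:5  d4:5 ⇒ 14.
Leveled (Task 1@1, Task 2@2, Task 3@1, Task 4@3): d1:7  d2:9  d3:8  d4:5 ⇒ 9.
Reduction 14 − 9 = 5.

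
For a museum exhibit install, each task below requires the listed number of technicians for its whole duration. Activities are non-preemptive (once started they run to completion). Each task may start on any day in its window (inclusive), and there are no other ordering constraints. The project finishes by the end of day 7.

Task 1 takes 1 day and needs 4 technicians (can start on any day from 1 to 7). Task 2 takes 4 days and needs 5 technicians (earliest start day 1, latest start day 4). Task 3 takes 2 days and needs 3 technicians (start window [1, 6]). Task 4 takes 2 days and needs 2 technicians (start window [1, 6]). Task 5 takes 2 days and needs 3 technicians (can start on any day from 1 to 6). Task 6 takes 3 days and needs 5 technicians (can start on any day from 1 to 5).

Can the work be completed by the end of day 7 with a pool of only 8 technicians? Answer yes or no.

The minimum achievable peak is 9; 8 < 9, so no feasible schedule stays within the cap.

no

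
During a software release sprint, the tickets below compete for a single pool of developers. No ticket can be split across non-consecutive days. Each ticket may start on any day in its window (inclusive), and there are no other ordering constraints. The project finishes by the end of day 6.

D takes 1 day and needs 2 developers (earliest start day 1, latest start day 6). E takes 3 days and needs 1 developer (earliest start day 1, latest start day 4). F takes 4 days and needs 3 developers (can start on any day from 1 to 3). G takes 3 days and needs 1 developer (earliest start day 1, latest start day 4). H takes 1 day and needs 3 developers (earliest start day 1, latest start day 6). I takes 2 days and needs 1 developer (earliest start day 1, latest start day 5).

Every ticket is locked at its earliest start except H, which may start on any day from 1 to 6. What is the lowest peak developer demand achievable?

8

H@1: d1:11  d2:6  d3:5  d4:3  d5:0  d6:0 → peak 11
H@2: d1:8  d2:9  d3:5  d4:3  d5:0  d6:0 → peak 9
H@3: d1:8  d2:6  d3:8  d4:3  d5:0  d6:0 → peak 8
H@4: d1:8  d2:6  d3:5  d4:6  d5:0  d6:0 → peak 8
H@5: d1:8  d2:6  d3:5  d4:3  d5:3  d6:0 → peak 8
H@6: d1:8  d2:6  d3:5  d4:3  d5:0  d6:3 → peak 8
Best is H@3, peak 8.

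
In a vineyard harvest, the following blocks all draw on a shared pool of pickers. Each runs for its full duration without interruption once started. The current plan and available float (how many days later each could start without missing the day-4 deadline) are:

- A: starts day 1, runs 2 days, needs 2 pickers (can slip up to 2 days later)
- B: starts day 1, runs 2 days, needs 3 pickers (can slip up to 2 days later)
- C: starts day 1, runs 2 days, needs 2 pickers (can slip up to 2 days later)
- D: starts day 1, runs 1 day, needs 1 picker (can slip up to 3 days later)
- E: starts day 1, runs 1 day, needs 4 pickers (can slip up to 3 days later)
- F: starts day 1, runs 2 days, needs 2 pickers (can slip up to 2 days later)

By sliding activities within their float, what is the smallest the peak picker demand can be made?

7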